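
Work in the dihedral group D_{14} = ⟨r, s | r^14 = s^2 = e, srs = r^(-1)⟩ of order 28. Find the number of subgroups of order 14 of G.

|G| = 28 and 14 | 28, so subgroups of order 14 are possible by Lagrange.
The subgroups of order 14 are: {e, r, r^2, r^3, r^4, r^5, r^6, r^7, r^8, r^9, r^10, r^11, r^12, r^13}; {e, r^2, r^4, r^6, r^8, r^10, r^12, s, r^2s, r^4s, r^6s, r^8s, r^10s, r^12s}; {e, r^2, r^4, r^6, r^8, r^10, r^12, rs, r^3s, r^5s, r^7s, r^9s, r^11s, r^13s}.
So G has 3 subgroups of order 14.

3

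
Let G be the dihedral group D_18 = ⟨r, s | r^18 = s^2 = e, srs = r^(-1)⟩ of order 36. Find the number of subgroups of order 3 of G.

|G| = 36 and 3 | 36, so subgroups of order 3 are possible by Lagrange.
The subgroups of order 3 are: {e, r^6, r^12}.
So G has 1 subgroup of order 3.

1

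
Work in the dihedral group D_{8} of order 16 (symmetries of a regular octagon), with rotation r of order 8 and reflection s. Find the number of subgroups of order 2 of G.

9

|G| = 16 and 2 | 16, so subgroups of order 2 are possible by Lagrange.
The subgroups of order 2 are: {e, r^2s}; {e, r^3s}; {e, r^4}; {e, r^4s}; … (9 in all).
So G has 9 subgroups of order 2.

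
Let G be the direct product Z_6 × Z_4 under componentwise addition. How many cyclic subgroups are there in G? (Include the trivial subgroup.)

12

A cyclic subgroup of order d is generated by each of its φ(d) elements of order d, so the cyclic subgroups of order d number (#elements of order d)/φ(d).
Cyclic subgroups by order — order 1: 1; order 2: 3; order 3: 1; order 4: 2; order 6: 3; order 12: 2.
Total: 12.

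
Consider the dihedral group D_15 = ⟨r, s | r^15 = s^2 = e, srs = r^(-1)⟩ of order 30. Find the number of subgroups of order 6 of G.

5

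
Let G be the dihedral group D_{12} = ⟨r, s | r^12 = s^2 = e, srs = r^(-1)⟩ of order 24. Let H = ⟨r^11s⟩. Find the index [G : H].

|⟨r^11s⟩| = 2 and |G| = 24.
By Lagrange, [G : H] = |G|/|H| = 24/2 = 12.

12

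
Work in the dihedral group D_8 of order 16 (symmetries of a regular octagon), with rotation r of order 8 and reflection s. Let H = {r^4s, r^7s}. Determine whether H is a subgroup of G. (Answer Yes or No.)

The identity e ∉ H, so H is not a subgroup.

No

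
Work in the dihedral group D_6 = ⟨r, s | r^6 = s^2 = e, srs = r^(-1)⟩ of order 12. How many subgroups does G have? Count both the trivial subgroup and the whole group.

|G| = 12, so by Lagrange every subgroup order divides 12. Divisors: 1, 2, 3, 4, 6, 12.
Subgroups by order — order 1: 1; order 2: 7; order 3: 1; order 4: 3; order 6: 3; order 12: 1.
Total: 1 + 7 + 1 + 3 + 3 + 1 = 16.

16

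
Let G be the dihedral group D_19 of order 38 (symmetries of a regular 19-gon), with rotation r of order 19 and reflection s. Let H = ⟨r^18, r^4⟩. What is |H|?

19

|⟨r^18⟩| = 19 and |⟨r^4⟩| = 19, so |H| is a multiple of lcm(19, 19) = 19 and divides |G| = 38.
Closing under the operation: H = {e, r, r^2, r^3, r^4, r^5, r^6, r^7, r^8, r^9, r^10, r^11, r^12, r^13, r^14, r^15, r^16, r^17, r^18}, so |H| = 19.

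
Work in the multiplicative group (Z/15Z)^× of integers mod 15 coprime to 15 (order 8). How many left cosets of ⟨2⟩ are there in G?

2

|⟨2⟩| = 4 and |G| = 8.
By Lagrange, [G : H] = |G|/|H| = 8/4 = 2.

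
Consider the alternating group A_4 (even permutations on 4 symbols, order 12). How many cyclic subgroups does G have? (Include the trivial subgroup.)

8

A cyclic subgroup of order d is generated by each of its φ(d) elements of order d, so the cyclic subgroups of order d number (#elements of order d)/φ(d).
Cyclic subgroups by order — order 1: 1; order 2: 3; order 3: 4.
Total: 8.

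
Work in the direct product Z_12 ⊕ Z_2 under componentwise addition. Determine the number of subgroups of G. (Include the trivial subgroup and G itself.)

16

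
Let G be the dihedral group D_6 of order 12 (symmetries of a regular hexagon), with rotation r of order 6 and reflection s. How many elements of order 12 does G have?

0

No element of G has order 12 (even though 12 | 12).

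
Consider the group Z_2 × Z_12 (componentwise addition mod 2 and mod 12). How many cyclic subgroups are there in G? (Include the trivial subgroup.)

A cyclic subgroup of order d is generated by each of its φ(d) elements of order d, so the cyclic subgroups of order d number (#elements of order d)/φ(d).
Cyclic subgroups by order — order 1: 1; order 2: 3; order 3: 1; order 4: 2; order 6: 3; order 12: 2.
Total: 12.

12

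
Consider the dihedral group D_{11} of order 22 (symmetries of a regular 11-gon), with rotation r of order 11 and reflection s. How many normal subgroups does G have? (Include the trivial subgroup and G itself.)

3

G has 14 subgroups. Checking conjugation-invariance by order — order 1: 1/1 normal; order 2: 0/11 normal; order 11: 1/1 normal; order 22: 1/1 normal.
Total normal subgroups: 3.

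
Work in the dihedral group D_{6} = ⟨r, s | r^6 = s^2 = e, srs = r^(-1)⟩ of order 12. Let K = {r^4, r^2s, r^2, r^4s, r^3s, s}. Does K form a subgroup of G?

The identity e ∉ K, so K is not a subgroup.

No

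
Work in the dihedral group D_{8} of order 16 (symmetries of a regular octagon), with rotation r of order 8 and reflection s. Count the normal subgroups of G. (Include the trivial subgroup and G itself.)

7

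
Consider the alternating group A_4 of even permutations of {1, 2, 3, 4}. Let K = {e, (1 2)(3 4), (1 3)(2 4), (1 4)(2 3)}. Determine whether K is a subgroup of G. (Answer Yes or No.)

Yes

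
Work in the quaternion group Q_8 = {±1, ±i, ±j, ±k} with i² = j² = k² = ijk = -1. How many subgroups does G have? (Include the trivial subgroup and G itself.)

6

|G| = 8, so by Lagrange every subgroup order divides 8. Divisors: 1, 2, 4, 8.
Subgroups by order — order 1: 1; order 2: 1; order 4: 3; order 8: 1.
Total: 1 + 1 + 3 + 1 = 6.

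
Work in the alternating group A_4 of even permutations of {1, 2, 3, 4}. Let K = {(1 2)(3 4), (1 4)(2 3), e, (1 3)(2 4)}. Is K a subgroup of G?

|K| = 4 divides |G| = 12, consistent with Lagrange.
K contains the identity, every element's inverse is in K, and K is closed under ∘: it is a subgroup.

Yes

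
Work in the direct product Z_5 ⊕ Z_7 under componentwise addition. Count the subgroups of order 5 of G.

|G| = 35 and 5 | 35, so subgroups of order 5 are possible by Lagrange.
The subgroups of order 5 are: {(0,0), (1,0), (2,0), (3,0), (4,0)}.
So G has 1 subgroup of order 5.

1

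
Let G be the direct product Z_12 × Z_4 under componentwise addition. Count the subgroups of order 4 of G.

|G| = 48 and 4 | 48, so subgroups of order 4 are possible by Lagrange.
The subgroups of order 4 are: {(0,0), (0,1), (0,2), (0,3)}; {(0,0), (0,2), (6,0), (6,2)}; {(0,0), (0,2), (6,1), (6,3)}; {(0,0), (3,0), (6,0), (9,0)}; … (7 in all).
So G has 7 subgroups of order 4.

7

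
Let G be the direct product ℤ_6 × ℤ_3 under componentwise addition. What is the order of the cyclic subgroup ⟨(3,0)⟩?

2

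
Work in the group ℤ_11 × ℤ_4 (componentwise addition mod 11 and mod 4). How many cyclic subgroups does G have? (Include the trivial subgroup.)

Group the elements of G by the cyclic subgroup they generate; each cyclic subgroup of order d accounts for φ(d) elements.
Cyclic subgroups by order — order 1: 1; order 2: 1; order 4: 1; order 11: 1; order 22: 1; order 44: 1.
Total: 6.

6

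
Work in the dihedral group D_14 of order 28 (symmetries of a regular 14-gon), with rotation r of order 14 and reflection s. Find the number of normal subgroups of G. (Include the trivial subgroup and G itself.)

G has 28 subgroups. Checking conjugation-invariance by order — order 1: 1/1 normal; order 2: 1/15 normal; order 4: 0/7 normal; order 7: 1/1 normal; order 14: 3/3 normal; order 28: 1/1 normal.
Total normal subgroups: 7.

7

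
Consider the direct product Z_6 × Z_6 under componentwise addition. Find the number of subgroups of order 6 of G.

12

|G| = 36 and 6 | 36, so subgroups of order 6 are possible by Lagrange.
The subgroups of order 6 are: {(0,0), (0,1), (0,2), (0,3), (0,4), (0,5)}; {(0,0), (0,2), (0,4), (3,0), (3,2), (3,4)}; {(0,0), (0,2), (0,4), (3,1), (3,3), (3,5)}; {(0,0), (0,3), (2,0), (2,3), (4,0), (4,3)}; … (12 in all).
So G has 12 subgroups of order 6.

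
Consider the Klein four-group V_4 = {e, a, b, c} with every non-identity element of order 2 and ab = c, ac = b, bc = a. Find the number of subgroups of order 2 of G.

3

|G| = 4 and 2 | 4, so subgroups of order 2 are possible by Lagrange.
The subgroups of order 2 are: {e, a}; {e, b}; {e, c}.
So G has 3 subgroups of order 2.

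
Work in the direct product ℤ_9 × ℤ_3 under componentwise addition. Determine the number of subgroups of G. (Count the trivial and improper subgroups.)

|G| = 27, so by Lagrange every subgroup order divides 27. Divisors: 1, 3, 9, 27.
Subgroups by order — order 1: 1; order 3: 4; order 9: 4; order 27: 1.
Total: 1 + 4 + 4 + 1 = 10.

10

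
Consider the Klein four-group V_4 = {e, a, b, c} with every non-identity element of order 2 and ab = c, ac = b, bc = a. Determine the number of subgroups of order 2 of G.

|G| = 4 and 2 | 4, so subgroups of order 2 are possible by Lagrange.
The subgroups of order 2 are: {e, a}; {e, b}; {e, c}.
So G has 3 subgroups of order 2.

3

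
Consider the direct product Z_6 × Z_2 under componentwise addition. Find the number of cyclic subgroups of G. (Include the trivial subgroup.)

Group the elements of G by the cyclic subgroup they generate; each cyclic subgroup of order d accounts for φ(d) elements.
Cyclic subgroups by order — order 1: 1; order 2: 3; order 3: 1; order 6: 3.
Total: 8.

8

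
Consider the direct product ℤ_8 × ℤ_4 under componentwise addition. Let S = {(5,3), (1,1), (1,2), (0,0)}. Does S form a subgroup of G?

No

(5,3) ∈ S but its inverse (3,1) ∉ S, so S is not a subgroup.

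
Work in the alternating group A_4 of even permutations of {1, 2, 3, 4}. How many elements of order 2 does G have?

3

The elements of order 2 are: (1 2)(3 4), (1 3)(2 4), (1 4)(2 3).
That's 3.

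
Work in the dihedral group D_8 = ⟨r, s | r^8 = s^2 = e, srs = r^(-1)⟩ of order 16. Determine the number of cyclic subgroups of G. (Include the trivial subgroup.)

12

Group the elements of G by the cyclic subgroup they generate; each cyclic subgroup of order d accounts for φ(d) elements.
Cyclic subgroups by order — order 1: 1; order 2: 9; order 4: 1; order 8: 1.
Total: 12.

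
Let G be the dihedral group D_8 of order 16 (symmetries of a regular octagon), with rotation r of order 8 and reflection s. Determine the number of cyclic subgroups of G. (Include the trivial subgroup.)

Group the elements of G by the cyclic subgroup they generate; each cyclic subgroup of order d accounts for φ(d) elements.
Cyclic subgroups by order — order 1: 1; order 2: 9; order 4: 1; order 8: 1.
Total: 12.

12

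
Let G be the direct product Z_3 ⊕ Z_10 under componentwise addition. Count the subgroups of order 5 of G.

1

|G| = 30 and 5 | 30, so subgroups of order 5 are possible by Lagrange.
The subgroups of order 5 are: {(0,0), (0,2), (0,4), (0,6), (0,8)}.
So G has 1 subgroup of order 5.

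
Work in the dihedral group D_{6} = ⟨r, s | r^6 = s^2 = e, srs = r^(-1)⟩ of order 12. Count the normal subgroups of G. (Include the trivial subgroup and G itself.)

G has 16 subgroups. Checking conjugation-invariance by order — order 1: 1/1 normal; order 2: 1/7 normal; order 3: 1/1 normal; order 4: 0/3 normal; order 6: 3/3 normal; order 12: 1/1 normal.
Total normal subgroups: 7.

7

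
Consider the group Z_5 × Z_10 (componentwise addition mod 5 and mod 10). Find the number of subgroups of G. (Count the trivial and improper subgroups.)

|G| = 50, so by Lagrange every subgroup order divides 50. Divisors: 1, 2, 5, 10, 25, 50.
Subgroups by order — order 1: 1; order 2: 1; order 5: 6; order 10: 6; order 25: 1; order 50: 1.
Total: 1 + 1 + 6 + 6 + 1 + 1 = 16.

16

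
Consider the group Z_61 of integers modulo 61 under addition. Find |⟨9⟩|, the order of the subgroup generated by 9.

61

In Z_61, the order of an element a is n/gcd(a, n).
gcd(9, 61) = 1, so |⟨9⟩| = 61/1 = 61.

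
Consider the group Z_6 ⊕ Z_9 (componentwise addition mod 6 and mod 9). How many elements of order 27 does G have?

0

An element (a,b) has order lcm(ord(a), ord(b)); count pairs with lcm equal to 27.
Enumerating gives 0 such elements.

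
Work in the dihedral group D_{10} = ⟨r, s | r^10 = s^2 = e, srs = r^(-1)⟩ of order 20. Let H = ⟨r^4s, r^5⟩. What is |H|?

4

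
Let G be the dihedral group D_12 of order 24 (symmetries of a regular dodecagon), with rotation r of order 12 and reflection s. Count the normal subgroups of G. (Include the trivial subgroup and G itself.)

9

G has 34 subgroups. Checking conjugation-invariance by order — order 1: 1/1 normal; order 2: 1/13 normal; order 3: 1/1 normal; order 4: 1/7 normal; order 6: 1/5 normal; order 8: 0/3 normal; order 12: 3/3 normal; order 24: 1/1 normal.
Total normal subgroups: 9.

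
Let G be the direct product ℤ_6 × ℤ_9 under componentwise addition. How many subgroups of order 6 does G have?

|G| = 54 and 6 | 54, so subgroups of order 6 are possible by Lagrange.
The subgroups of order 6 are: {(0,0), (0,3), (0,6), (3,0), (3,3), (3,6)}; {(0,0), (1,0), (2,0), (3,0), (4,0), (5,0)}; {(0,0), (1,3), (2,6), (3,0), (4,3), (5,6)}; {(0,0), (1,6), (2,3), (3,0), (4,6), (5,3)}.
So G has 4 subgroups of order 6.

4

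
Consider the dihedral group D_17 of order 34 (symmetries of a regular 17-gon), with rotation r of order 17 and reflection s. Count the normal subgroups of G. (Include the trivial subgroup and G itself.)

G has 20 subgroups. Checking conjugation-invariance by order — order 1: 1/1 normal; order 2: 0/17 normal; order 17: 1/1 normal; order 34: 1/1 normal.
Total normal subgroups: 3.

3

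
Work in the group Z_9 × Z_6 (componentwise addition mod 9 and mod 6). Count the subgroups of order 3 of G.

4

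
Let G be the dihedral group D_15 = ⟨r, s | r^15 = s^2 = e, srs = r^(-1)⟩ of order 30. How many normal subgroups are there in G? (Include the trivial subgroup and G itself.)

G has 28 subgroups. Checking conjugation-invariance by order — order 1: 1/1 normal; order 2: 0/15 normal; order 3: 1/1 normal; order 5: 1/1 normal; order 6: 0/5 normal; order 10: 0/3 normal; order 15: 1/1 normal; order 30: 1/1 normal.
Total normal subgroups: 5.

5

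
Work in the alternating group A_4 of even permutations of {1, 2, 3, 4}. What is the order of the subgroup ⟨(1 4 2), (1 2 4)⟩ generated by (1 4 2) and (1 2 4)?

|⟨(1 4 2)⟩| = 3 and |⟨(1 2 4)⟩| = 3, so |H| is a multiple of lcm(3, 3) = 3 and divides |G| = 12.
Closing under the operation: H = {e, (1 2 4), (1 4 2)}, so |H| = 3.

3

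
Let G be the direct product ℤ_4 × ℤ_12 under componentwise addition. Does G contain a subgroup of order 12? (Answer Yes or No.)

12 | 48. A subgroup of order 12 is {(0,0), (0,1), (0,2), (0,3), (0,4), (0,5), (0,6), (0,7), (0,8), (0,9), (0,10), (0,11)}.

Yes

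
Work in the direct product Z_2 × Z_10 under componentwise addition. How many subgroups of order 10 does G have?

|G| = 20 and 10 | 20, so subgroups of order 10 are possible by Lagrange.
The subgroups of order 10 are: {(0,0), (0,1), (0,2), (0,3), (0,4), (0,5), (0,6), (0,7), (0,8), (0,9)}; {(0,0), (0,2), (0,4), (0,6), (0,8), (1,0), (1,2), (1,4), (1,6), (1,8)}; {(0,0), (0,2), (0,4), (0,6), (0,8), (1,1), (1,3), (1,5), (1,7), (1,9)}.
So G has 3 subgroups of order 10.

3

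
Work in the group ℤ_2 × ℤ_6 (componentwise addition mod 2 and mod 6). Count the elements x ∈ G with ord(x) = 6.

6

An element (a,b) has order lcm(ord(a), ord(b)); count pairs with lcm equal to 6.
Enumerating gives 6 such elements.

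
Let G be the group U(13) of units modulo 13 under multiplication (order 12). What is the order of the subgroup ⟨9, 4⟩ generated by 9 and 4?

6

|⟨9⟩| = 3 and |⟨4⟩| = 6, so |H| is a multiple of lcm(3, 6) = 6 and divides |G| = 12.
Closing under the operation: H = {1, 3, 4, 9, 10, 12}, so |H| = 6.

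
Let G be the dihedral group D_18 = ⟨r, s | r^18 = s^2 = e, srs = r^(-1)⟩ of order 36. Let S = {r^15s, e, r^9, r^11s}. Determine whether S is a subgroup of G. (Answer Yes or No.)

No

Closure fails: r^11s · r^9 = r^2s ∉ S. So S is not a subgroup.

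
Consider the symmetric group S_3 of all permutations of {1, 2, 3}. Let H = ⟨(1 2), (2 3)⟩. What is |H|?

6

|⟨(1 2)⟩| = 2 and |⟨(2 3)⟩| = 2, so |H| is a multiple of lcm(2, 2) = 2 and divides |G| = 6.
Closing {(1 2), (2 3)} under the group operation gives all of G, so |H| = 6.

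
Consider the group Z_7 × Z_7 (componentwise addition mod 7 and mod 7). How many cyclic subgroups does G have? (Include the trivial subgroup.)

9

A cyclic subgroup of order d is generated by each of its φ(d) elements of order d, so the cyclic subgroups of order d number (#elements of order d)/φ(d).
Cyclic subgroups by order — order 1: 1; order 7: 8.
Total: 9.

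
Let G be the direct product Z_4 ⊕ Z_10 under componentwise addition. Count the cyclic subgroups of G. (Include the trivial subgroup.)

Each element a generates a cyclic subgroup ⟨a⟩; distinct elements may generate the same one (a cyclic group of order d has φ(d) generators).
Cyclic subgroups by order — order 1: 1; order 2: 3; order 4: 2; order 5: 1; order 10: 3; order 20: 2.
Total: 12.

12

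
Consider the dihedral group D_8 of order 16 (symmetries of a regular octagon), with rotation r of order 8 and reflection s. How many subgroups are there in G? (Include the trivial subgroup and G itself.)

|G| = 16, so by Lagrange every subgroup order divides 16. Divisors: 1, 2, 4, 8, 16.
Subgroups by order — order 1: 1; order 2: 9; order 4: 5; order 8: 3; order 16: 1.
Total: 1 + 9 + 5 + 3 + 1 = 19.

19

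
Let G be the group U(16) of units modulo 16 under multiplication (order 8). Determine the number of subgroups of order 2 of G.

3

|G| = 8 and 2 | 8, so subgroups of order 2 are possible by Lagrange.
The subgroups of order 2 are: {1, 15}; {1, 7}; {1, 9}.
So G has 3 subgroups of order 2.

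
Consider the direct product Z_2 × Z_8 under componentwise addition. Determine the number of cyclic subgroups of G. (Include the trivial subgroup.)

8

A cyclic subgroup of order d is generated by each of its φ(d) elements of order d, so the cyclic subgroups of order d number (#elements of order d)/φ(d).
Cyclic subgroups by order — order 1: 1; order 2: 3; order 4: 2; order 8: 2.
Total: 8.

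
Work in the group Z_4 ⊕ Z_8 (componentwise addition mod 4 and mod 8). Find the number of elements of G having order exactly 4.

12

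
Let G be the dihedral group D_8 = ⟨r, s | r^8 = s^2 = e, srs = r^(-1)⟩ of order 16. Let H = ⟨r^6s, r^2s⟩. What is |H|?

4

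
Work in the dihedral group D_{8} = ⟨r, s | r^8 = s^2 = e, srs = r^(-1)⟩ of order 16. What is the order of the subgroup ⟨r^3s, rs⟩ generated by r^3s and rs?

|⟨r^3s⟩| = 2 and |⟨rs⟩| = 2, so |H| is a multiple of lcm(2, 2) = 2 and divides |G| = 16.
Closing under the operation: H = {e, r^2, r^4, r^6, rs, r^3s, r^5s, r^7s}, so |H| = 8.

8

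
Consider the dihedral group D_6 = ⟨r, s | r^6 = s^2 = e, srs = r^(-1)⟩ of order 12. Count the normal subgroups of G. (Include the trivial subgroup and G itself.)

7

G has 16 subgroups. Checking conjugation-invariance by order — order 1: 1/1 normal; order 2: 1/7 normal; order 3: 1/1 normal; order 4: 0/3 normal; order 6: 3/3 normal; order 12: 1/1 normal.
Total normal subgroups: 7.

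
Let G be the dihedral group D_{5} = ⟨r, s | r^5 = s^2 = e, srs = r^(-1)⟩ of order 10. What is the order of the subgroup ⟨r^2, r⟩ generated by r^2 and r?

|⟨r^2⟩| = 5 and |⟨r⟩| = 5, so |H| is a multiple of lcm(5, 5) = 5 and divides |G| = 10.
Closing under the operation: H = {e, r, r^2, r^3, r^4}, so |H| = 5.

5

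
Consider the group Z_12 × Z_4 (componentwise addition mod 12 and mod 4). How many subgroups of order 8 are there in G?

|G| = 48 and 8 | 48, so subgroups of order 8 are possible by Lagrange.
The subgroups of order 8 are: {(0,0), (0,1), (0,2), (0,3), (6,0), (6,1), (6,2), (6,3)}; {(0,0), (0,2), (3,0), (3,2), (6,0), (6,2), (9,0), (9,2)}; {(0,0), (0,2), (3,1), (3,3), (6,0), (6,2), (9,1), (9,3)}.
So G has 3 subgroups of order 8.

3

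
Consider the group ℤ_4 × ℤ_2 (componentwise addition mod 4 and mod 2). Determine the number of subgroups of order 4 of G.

3

|G| = 8 and 4 | 8, so subgroups of order 4 are possible by Lagrange.
The subgroups of order 4 are: {(0,0), (0,1), (2,0), (2,1)}; {(0,0), (1,0), (2,0), (3,0)}; {(0,0), (1,1), (2,0), (3,1)}.
So G has 3 subgroups of order 4.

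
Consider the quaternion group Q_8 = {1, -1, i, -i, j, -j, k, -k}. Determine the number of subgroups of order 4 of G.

|G| = 8 and 4 | 8, so subgroups of order 4 are possible by Lagrange.
The subgroups of order 4 are: {1, -1, i, -i}; {1, -1, j, -j}; {1, -1, k, -k}.
So G has 3 subgroups of order 4.

3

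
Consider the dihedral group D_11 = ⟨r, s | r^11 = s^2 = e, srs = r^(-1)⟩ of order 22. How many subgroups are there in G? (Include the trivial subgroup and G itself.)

14

|G| = 22, so by Lagrange every subgroup order divides 22. Divisors: 1, 2, 11, 22.
Subgroups by order — order 1: 1; order 2: 11; order 11: 1; order 22: 1.
Total: 1 + 11 + 1 + 1 = 14.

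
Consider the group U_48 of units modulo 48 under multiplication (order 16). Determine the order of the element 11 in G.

Compute successive powers of 11 mod 48: 11, 25, 35, 1; 11^4 ≡ 1 (mod 48).
So |⟨11⟩| = 4.

4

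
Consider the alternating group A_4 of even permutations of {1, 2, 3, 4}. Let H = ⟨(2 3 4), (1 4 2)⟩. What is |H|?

|⟨(2 3 4)⟩| = 3 and |⟨(1 4 2)⟩| = 3, so |H| is a multiple of lcm(3, 3) = 3 and divides |G| = 12.
Closing {(2 3 4), (1 4 2)} under the group operation gives all of G, so |H| = 12.

12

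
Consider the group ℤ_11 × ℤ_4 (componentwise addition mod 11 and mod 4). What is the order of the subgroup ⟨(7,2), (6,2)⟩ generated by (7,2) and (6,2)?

|⟨(7,2)⟩| = 22 and |⟨(6,2)⟩| = 22, so |H| is a multiple of lcm(22, 22) = 22 and divides |G| = 44.
Closing under the operation: H = {(0,0), (0,2), (1,0), (1,2), (2,0), (2,2), (3,0), (3,2), (4,0), (4,2), (5,0), (5,2), (6,0), (6,2), (7,0), (7,2), (8,0), (8,2), (9,0), (9,2), (10,0), (10,2)}, so |H| = 22.

22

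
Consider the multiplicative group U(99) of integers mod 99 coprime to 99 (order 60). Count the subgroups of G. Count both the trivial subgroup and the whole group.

|G| = 60, so by Lagrange every subgroup order divides 60. Divisors: 1, 2, 3, 4, 5, 6, 10, 12, 15, 20, 30, 60.
Subgroups by order — order 1: 1; order 2: 3; order 3: 1; order 4: 1; order 5: 1; order 6: 3; order 10: 3; order 12: 1; order 15: 1; order 20: 1; order 30: 3; order 60: 1.
Total: 1 + 3 + 1 + 1 + 1 + 3 + 3 + 1 + 1 + 1 + 3 + 1 = 20.

20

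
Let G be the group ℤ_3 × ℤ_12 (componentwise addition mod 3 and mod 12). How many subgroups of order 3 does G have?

|G| = 36 and 3 | 36, so subgroups of order 3 are possible by Lagrange.
The subgroups of order 3 are: {(0,0), (0,4), (0,8)}; {(0,0), (1,0), (2,0)}; {(0,0), (1,4), (2,8)}; {(0,0), (1,8), (2,4)}.
So G has 4 subgroups of order 3.

4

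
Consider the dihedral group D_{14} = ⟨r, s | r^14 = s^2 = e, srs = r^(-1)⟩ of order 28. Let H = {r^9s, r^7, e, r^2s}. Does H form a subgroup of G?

|H| = 4 divides |G| = 28, consistent with Lagrange.
H contains the identity, every element's inverse is in H, and H is closed under ·: it is a subgroup.

Yes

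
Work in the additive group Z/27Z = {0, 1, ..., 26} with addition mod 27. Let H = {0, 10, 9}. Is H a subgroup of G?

9 ∈ H but its inverse 18 ∉ H, so H is not a subgroup.

No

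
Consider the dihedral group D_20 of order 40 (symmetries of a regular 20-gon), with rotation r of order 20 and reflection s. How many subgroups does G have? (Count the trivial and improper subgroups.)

48

|G| = 40, so by Lagrange every subgroup order divides 40. Divisors: 1, 2, 4, 5, 8, 10, 20, 40.
Subgroups by order — order 1: 1; order 2: 21; order 4: 11; order 5: 1; order 8: 5; order 10: 5; order 20: 3; order 40: 1.
Total: 1 + 21 + 11 + 1 + 5 + 5 + 3 + 1 = 48.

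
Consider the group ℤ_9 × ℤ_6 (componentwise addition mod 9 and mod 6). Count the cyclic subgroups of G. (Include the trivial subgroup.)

Each element a generates a cyclic subgroup ⟨a⟩; distinct elements may generate the same one (a cyclic group of order d has φ(d) generators).
Cyclic subgroups by order — order 1: 1; order 2: 1; order 3: 4; order 6: 4; order 9: 3; order 18: 3.
Total: 16.

16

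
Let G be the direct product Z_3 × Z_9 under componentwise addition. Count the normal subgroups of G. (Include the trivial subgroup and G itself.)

G is abelian, so every subgroup is normal.
G has 10 subgroups in total, hence 10 normal subgroups.

10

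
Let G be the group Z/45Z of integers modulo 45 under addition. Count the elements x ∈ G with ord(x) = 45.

24

In a cyclic group of order 45, the number of elements of order d (for d | 45) is φ(d).
φ(45) = 24.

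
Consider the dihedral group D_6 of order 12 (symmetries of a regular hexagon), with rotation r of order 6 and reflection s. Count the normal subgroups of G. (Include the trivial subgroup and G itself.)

7

G has 16 subgroups. Checking conjugation-invariance by order — order 1: 1/1 normal; order 2: 1/7 normal; order 3: 1/1 normal; order 4: 0/3 normal; order 6: 3/3 normal; order 12: 1/1 normal.
Total normal subgroups: 7.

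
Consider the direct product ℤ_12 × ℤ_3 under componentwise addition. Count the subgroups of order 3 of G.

|G| = 36 and 3 | 36, so subgroups of order 3 are possible by Lagrange.
The subgroups of order 3 are: {(0,0), (0,1), (0,2)}; {(0,0), (4,0), (8,0)}; {(0,0), (4,1), (8,2)}; {(0,0), (4,2), (8,1)}.
So G has 4 subgroups of order 3.

4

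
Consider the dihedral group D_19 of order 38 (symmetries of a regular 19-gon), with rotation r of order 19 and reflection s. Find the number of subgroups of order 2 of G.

|G| = 38 and 2 | 38, so subgroups of order 2 are possible by Lagrange.
The subgroups of order 2 are: {e, r^10s}; {e, r^11s}; {e, r^12s}; {e, r^13s}; … (19 in all).
So G has 19 subgroups of order 2.

19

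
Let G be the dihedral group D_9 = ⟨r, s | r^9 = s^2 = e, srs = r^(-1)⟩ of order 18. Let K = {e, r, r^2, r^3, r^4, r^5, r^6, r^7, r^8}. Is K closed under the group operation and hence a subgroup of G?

|K| = 9 divides |G| = 18, consistent with Lagrange.
K contains the identity, every element's inverse is in K, and K is closed under ·: it is a subgroup.
In fact K = ⟨r^4⟩.

Yes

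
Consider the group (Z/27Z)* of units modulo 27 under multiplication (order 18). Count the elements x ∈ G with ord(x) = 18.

6

The elements of order 18 are: 2, 5, 11, 14, 20, 23.
That's 6.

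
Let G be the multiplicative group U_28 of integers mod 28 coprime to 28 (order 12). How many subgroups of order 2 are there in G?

|G| = 12 and 2 | 12, so subgroups of order 2 are possible by Lagrange.
The subgroups of order 2 are: {1, 13}; {1, 15}; {1, 27}.
So G has 3 subgroups of order 2.

3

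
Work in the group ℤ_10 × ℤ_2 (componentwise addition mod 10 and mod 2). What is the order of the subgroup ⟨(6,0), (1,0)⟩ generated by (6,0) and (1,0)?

|⟨(6,0)⟩| = 5 and |⟨(1,0)⟩| = 10, so |H| is a multiple of lcm(5, 10) = 10 and divides |G| = 20.
Closing under the operation: H = {(0,0), (1,0), (2,0), (3,0), (4,0), (5,0), (6,0), (7,0), (8,0), (9,0)}, so |H| = 10.

10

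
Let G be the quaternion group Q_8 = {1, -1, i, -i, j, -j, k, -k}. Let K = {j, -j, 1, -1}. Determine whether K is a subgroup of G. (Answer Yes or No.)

|K| = 4 divides |G| = 8, consistent with Lagrange.
K contains the identity, every element's inverse is in K, and K is closed under ·: it is a subgroup.
In fact K = ⟨j⟩.

Yes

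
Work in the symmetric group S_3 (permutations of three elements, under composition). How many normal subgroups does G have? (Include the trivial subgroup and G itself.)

3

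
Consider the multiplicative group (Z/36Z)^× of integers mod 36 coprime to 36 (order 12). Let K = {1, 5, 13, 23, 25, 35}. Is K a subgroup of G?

No

5 ∈ K but its inverse 29 ∉ K, so K is not a subgroup.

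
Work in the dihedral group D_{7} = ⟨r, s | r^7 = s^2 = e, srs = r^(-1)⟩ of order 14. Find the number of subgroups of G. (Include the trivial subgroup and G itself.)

10

|G| = 14, so by Lagrange every subgroup order divides 14. Divisors: 1, 2, 7, 14.
Subgroups by order — order 1: 1; order 2: 7; order 7: 1; order 14: 1.
Total: 1 + 7 + 1 + 1 = 10.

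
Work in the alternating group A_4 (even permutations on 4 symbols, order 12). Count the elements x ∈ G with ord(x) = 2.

3

The elements of order 2 are: (1 2)(3 4), (1 3)(2 4), (1 4)(2 3).
That's 3.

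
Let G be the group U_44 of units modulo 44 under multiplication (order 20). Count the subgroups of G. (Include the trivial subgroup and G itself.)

|G| = 20, so by Lagrange every subgroup order divides 20. Divisors: 1, 2, 4, 5, 10, 20.
Subgroups by order — order 1: 1; order 2: 3; order 4: 1; order 5: 1; order 10: 3; order 20: 1.
Total: 1 + 3 + 1 + 1 + 3 + 1 = 10.

10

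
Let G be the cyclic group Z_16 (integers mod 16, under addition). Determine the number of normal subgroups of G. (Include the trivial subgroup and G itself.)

G is abelian, so every subgroup is normal.
G has 5 subgroups in total, hence 5 normal subgroups.

5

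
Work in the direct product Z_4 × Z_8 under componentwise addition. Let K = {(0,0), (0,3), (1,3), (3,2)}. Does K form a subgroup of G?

No

(3,2) ∈ K but its inverse (1,6) ∉ K, so K is not a subgroup.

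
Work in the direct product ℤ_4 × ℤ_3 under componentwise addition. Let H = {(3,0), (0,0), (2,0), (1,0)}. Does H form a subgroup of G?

Yes

|H| = 4 divides |G| = 12, consistent with Lagrange.
H contains the identity, every element's inverse is in H, and H is closed under +: it is a subgroup.
In fact H = ⟨(1,0)⟩.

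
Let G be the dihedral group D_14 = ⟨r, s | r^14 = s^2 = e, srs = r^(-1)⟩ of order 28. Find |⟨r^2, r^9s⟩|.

|⟨r^2⟩| = 7 and |⟨r^9s⟩| = 2, so |H| is a multiple of lcm(7, 2) = 14 and divides |G| = 28.
Closing under the operation: H = {e, r^2, r^4, r^6, r^8, r^10, r^12, rs, r^3s, r^5s, r^7s, r^9s, r^11s, r^13s}, so |H| = 14.

14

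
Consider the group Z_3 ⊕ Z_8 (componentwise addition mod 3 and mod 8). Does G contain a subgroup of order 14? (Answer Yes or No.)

No

14 does not divide |G| = 24, so by Lagrange no subgroup of order 14 exists.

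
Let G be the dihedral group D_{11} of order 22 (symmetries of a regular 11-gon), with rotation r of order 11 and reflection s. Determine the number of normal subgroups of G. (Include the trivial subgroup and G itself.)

3

G has 14 subgroups. Checking conjugation-invariance by order — order 1: 1/1 normal; order 2: 0/11 normal; order 11: 1/1 normal; order 22: 1/1 normal.
Total normal subgroups: 3.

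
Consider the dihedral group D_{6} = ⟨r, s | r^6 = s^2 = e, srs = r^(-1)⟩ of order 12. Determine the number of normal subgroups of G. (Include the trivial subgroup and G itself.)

7

G has 16 subgroups. Checking conjugation-invariance by order — order 1: 1/1 normal; order 2: 1/7 normal; order 3: 1/1 normal; order 4: 0/3 normal; order 6: 3/3 normal; order 12: 1/1 normal.
Total normal subgroups: 7.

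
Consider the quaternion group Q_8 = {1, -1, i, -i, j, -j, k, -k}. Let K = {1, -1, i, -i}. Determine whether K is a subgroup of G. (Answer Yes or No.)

|K| = 4 divides |G| = 8, consistent with Lagrange.
K contains the identity, every element's inverse is in K, and K is closed under ·: it is a subgroup.
In fact K = ⟨-i⟩.

Yes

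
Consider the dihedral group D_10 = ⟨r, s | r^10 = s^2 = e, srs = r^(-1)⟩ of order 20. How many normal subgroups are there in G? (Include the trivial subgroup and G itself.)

G has 22 subgroups. Checking conjugation-invariance by order — order 1: 1/1 normal; order 2: 1/11 normal; order 4: 0/5 normal; order 5: 1/1 normal; order 10: 3/3 normal; order 20: 1/1 normal.
Total normal subgroups: 7.

7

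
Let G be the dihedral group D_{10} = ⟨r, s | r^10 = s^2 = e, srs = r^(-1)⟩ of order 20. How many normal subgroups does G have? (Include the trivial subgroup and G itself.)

7

G has 22 subgroups. Checking conjugation-invariance by order — order 1: 1/1 normal; order 2: 1/11 normal; order 4: 0/5 normal; order 5: 1/1 normal; order 10: 3/3 normal; order 20: 1/1 normal.
Total normal subgroups: 7.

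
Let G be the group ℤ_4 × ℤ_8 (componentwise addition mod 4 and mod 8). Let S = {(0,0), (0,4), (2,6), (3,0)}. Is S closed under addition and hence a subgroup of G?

(3,0) ∈ S but its inverse (1,0) ∉ S, so S is not a subgroup.

No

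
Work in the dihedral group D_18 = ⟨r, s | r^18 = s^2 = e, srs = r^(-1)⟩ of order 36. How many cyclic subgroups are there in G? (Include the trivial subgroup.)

Group the elements of G by the cyclic subgroup they generate; each cyclic subgroup of order d accounts for φ(d) elements.
Cyclic subgroups by order — order 1: 1; order 2: 19; order 3: 1; order 6: 1; order 9: 1; order 18: 1.
Total: 24.

24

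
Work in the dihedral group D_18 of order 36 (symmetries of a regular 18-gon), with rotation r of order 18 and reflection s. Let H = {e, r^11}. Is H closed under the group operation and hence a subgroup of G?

No

r^11 ∈ H but its inverse r^7 ∉ H, so H is not a subgroup.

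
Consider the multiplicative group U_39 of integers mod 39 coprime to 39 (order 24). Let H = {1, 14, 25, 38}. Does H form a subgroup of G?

|H| = 4 divides |G| = 24, consistent with Lagrange.
H contains the identity, every element's inverse is in H, and H is closed under ·: it is a subgroup.

Yes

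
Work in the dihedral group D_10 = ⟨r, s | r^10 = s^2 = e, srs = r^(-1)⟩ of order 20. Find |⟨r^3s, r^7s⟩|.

10

|⟨r^3s⟩| = 2 and |⟨r^7s⟩| = 2, so |H| is a multiple of lcm(2, 2) = 2 and divides |G| = 20.
Closing under the operation: H = {e, r^2, r^4, r^6, r^8, rs, r^3s, r^5s, r^7s, r^9s}, so |H| = 10.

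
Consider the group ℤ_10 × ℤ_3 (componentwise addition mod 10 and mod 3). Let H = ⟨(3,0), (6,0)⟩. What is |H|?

|⟨(3,0)⟩| = 10 and |⟨(6,0)⟩| = 5, so |H| is a multiple of lcm(10, 5) = 10 and divides |G| = 30.
Closing under the operation: H = {(0,0), (1,0), (2,0), (3,0), (4,0), (5,0), (6,0), (7,0), (8,0), (9,0)}, so |H| = 10.

10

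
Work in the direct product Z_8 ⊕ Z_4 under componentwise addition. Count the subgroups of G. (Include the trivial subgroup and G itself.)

22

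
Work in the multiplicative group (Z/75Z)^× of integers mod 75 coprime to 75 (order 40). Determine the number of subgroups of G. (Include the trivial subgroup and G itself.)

|G| = 40, so by Lagrange every subgroup order divides 40. Divisors: 1, 2, 4, 5, 8, 10, 20, 40.
Subgroups by order — order 1: 1; order 2: 3; order 4: 3; order 5: 1; order 8: 1; order 10: 3; order 20: 3; order 40: 1.
Total: 1 + 3 + 3 + 1 + 1 + 3 + 3 + 1 = 16.

16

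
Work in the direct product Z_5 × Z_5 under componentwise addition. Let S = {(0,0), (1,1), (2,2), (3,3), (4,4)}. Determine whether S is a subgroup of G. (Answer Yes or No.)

Yes

|S| = 5 divides |G| = 25, consistent with Lagrange.
S contains the identity, every element's inverse is in S, and S is closed under +: it is a subgroup.
In fact S = ⟨(4,4)⟩.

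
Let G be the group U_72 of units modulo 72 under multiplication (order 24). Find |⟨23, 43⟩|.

12

|⟨23⟩| = 6 and |⟨43⟩| = 6, so |H| is a multiple of lcm(6, 6) = 6 and divides |G| = 24.
Closing under the operation: H = {1, 5, 19, 23, 25, 29, 43, 47, 49, 53, 67, 71}, so |H| = 12.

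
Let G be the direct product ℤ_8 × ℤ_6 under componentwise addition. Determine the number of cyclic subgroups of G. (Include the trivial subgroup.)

16

Group the elements of G by the cyclic subgroup they generate; each cyclic subgroup of order d accounts for φ(d) elements.
Cyclic subgroups by order — order 1: 1; order 2: 3; order 3: 1; order 4: 2; order 6: 3; order 8: 2; order 12: 2; order 24: 2.
Total: 16.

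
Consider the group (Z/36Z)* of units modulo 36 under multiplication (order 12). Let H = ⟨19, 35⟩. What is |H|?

4

|⟨19⟩| = 2 and |⟨35⟩| = 2, so |H| is a multiple of lcm(2, 2) = 2 and divides |G| = 12.
Closing under the operation: H = {1, 17, 19, 35}, so |H| = 4.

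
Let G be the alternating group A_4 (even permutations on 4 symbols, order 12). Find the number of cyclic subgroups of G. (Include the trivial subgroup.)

Group the elements of G by the cyclic subgroup they generate; each cyclic subgroup of order d accounts for φ(d) elements.
Cyclic subgroups by order — order 1: 1; order 2: 3; order 3: 4.
Total: 8.

8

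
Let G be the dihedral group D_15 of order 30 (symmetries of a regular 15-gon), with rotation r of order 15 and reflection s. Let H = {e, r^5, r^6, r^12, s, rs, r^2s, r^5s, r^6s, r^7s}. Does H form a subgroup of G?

No

r^12 ∈ H but its inverse r^3 ∉ H, so H is not a subgroup.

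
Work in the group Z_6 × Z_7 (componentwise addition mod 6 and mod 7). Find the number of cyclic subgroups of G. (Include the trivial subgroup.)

8

Group the elements of G by the cyclic subgroup they generate; each cyclic subgroup of order d accounts for φ(d) elements.
Cyclic subgroups by order — order 1: 1; order 2: 1; order 3: 1; order 6: 1; order 7: 1; order 14: 1; order 21: 1; order 42: 1.
Total: 8.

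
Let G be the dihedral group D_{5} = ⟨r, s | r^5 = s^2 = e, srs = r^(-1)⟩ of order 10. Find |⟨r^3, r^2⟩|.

5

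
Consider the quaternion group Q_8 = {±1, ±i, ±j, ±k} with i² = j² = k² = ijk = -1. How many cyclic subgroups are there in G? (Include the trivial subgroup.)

5

Each element a generates a cyclic subgroup ⟨a⟩; distinct elements may generate the same one (a cyclic group of order d has φ(d) generators).
Cyclic subgroups by order — order 1: 1; order 2: 1; order 4: 3.
Total: 5.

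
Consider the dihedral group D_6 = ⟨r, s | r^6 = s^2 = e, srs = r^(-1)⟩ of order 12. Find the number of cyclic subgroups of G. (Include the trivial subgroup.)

Each element a generates a cyclic subgroup ⟨a⟩; distinct elements may generate the same one (a cyclic group of order d has φ(d) generators).
Cyclic subgroups by order — order 1: 1; order 2: 7; order 3: 1; order 6: 1.
Total: 10.

10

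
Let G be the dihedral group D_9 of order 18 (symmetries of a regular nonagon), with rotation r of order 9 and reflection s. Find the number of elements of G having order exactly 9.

The elements of order 9 are: r, r^2, r^4, r^5, r^7, r^8.
That's 6.

6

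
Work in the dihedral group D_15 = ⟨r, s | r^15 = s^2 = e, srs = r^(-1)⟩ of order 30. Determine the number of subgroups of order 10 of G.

3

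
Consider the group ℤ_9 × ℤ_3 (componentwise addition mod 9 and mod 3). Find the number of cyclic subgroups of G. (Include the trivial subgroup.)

A cyclic subgroup of order d is generated by each of its φ(d) elements of order d, so the cyclic subgroups of order d number (#elements of order d)/φ(d).
Cyclic subgroups by order — order 1: 1; order 3: 4; order 9: 3.
Total: 8.

8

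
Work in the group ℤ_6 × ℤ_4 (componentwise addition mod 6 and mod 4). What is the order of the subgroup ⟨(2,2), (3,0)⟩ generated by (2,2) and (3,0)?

|⟨(2,2)⟩| = 6 and |⟨(3,0)⟩| = 2, so |H| is a multiple of lcm(6, 2) = 6 and divides |G| = 24.
Closing under the operation: H = {(0,0), (0,2), (1,0), (1,2), (2,0), (2,2), (3,0), (3,2), (4,0), (4,2), (5,0), (5,2)}, so |H| = 12.

12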